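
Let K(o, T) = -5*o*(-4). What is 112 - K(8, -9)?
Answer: -48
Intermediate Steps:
K(o, T) = 20*o
112 - K(8, -9) = 112 - 20*8 = 112 - 1*160 = 112 - 160 = -48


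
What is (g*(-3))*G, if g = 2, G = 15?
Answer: -90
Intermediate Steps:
(g*(-3))*G = (2*(-3))*15 = -6*15 = -90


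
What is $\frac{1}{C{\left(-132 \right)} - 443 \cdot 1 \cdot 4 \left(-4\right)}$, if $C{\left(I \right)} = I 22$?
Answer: $\frac{1}{4184} \approx 0.00023901$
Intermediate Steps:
$C{\left(I \right)} = 22 I$
$\frac{1}{C{\left(-132 \right)} - 443 \cdot 1 \cdot 4 \left(-4\right)} = \frac{1}{22 \left(-132\right) - 443 \cdot 1 \cdot 4 \left(-4\right)} = \frac{1}{-2904 - 443 \cdot 4 \left(-4\right)} = \frac{1}{-2904 - -7088} = \frac{1}{-2904 + 7088} = \frac{1}{4184}$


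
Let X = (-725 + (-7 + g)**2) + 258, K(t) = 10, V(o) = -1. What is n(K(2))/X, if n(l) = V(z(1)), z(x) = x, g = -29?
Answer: -1/829 ≈ -0.0012063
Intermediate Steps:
n(l) = -1
X = 829 (X = (-725 + (-7 - 29)**2) + 258 = (-725 + (-36)**2) + 258 = (-725 + 1296) + 258 = 571 + 258 = 829)
n(K(2))/X = -1/829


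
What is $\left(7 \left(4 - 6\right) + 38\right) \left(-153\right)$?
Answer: $-3672$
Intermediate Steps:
$\left(7 \left(4 - 6\right) + 38\right) \left(-153\right) = \left(7 \left(-2\right) + 38\right) \left(-153\right) = \left(-14 + 38\right) \left(-153\right) = 24 \left(-153\right) = -3672$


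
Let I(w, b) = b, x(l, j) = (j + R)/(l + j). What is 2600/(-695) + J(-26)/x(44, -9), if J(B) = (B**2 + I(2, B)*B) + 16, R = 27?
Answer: 369220/139 ≈ 2656.3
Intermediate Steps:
x(l, j) = (27 + j)/(j + l) (x(l, j) = (j + 27)/(l + j) = (27 + j)/(j + l))
J(B) = 16 + 2*B**2 (J(B) = (B**2 + B*B) + 16 = (B**2 + B**2) + 16 = 2*B**2 + 16 = 16 + 2*B**2)
2600/(-695) + J(-26)/x(44, -9) = 2600/(-695) + (16 + 2*(-26)**2)/(((27 - 9)/(-9 + 44))) = 2600*(-1/695) + (16 + 2*676)/((18/35)) = -520/139 + (16 + 1352)/(((1/35)*18)) = -520/139 + 1368/(18/35) = -520/139 + 1368*(35/18) = -520/139 + 2660 = 369220/139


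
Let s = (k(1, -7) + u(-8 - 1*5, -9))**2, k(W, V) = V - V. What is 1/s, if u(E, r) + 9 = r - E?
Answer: 1/25 ≈ 0.040000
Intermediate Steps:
u(E, r) = -9 + r - E (u(E, r) = -9 + (r - E) = -9 + r - E)
k(W, V) = 0
s = 25 (s = (0 + (-9 - 9 - (-8 - 1*5)))**2 = (0 + (-9 - 9 - (-8 - 5)))**2 = (0 + (-9 - 9 - 1*(-13)))**2 = (0 + (-9 - 9 + 13))**2 = (0 - 5)**2 = (-5)**2 = 25)
1/s = 1/25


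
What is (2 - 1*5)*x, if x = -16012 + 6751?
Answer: 27783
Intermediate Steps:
x = -9261
(2 - 1*5)*x = (2 - 1*5)*(-9261) = (2 - 5)*(-9261) = -3*(-9261) = 27783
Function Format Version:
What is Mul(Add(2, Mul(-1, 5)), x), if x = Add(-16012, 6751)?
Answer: 27783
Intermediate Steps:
x = -9261
Mul(Add(2, Mul(-1, 5)), x) = Mul(Add(2, Mul(-1, 5)), -9261) = Mul(Add(2, -5), -9261) = Mul(-3, -9261) = 27783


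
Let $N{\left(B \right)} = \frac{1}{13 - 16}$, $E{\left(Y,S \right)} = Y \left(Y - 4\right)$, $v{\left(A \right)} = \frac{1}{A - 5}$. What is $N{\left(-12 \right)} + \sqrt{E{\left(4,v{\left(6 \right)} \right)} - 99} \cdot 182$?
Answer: $- \frac{1}{3} + 546 i \sqrt{11} \approx -0.33333 + 1810.9 i$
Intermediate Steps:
$v{\left(A \right)} = \frac{1}{-5 + A}$
$E{\left(Y,S \right)} = Y \left(-4 + Y\right)$
$N{\left(B \right)} = - \frac{1}{3}$ ($N{\left(B \right)} = \frac{1}{-3} = - \frac{1}{3}$)
$N{\left(-12 \right)} + \sqrt{E{\left(4,v{\left(6 \right)} \right)} - 99} \cdot 182 = - \frac{1}{3} + \sqrt{4 \left(-4 + 4\right) - 99} \cdot 182 = - \frac{1}{3} + \sqrt{4 \cdot 0 - 99} \cdot 182 = - \frac{1}{3} + \sqrt{0 - 99} \cdot 182 = - \frac{1}{3} + \sqrt{-99} \cdot 182 = - \frac{1}{3} + 3 i \sqrt{11} \cdot 182 = - \frac{1}{3} + 546 i \sqrt{11}$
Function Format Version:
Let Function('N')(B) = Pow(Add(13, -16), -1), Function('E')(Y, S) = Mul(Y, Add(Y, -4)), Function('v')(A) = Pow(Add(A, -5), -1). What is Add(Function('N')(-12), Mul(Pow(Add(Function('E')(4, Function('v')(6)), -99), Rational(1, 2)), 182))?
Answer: Add(Rational(-1, 3), Mul(546, I, Pow(11, Rational(1, 2)))) ≈ Add(-0.33333, Mul(1810.9, I))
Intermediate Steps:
Function('v')(A) = Pow(Add(-5, A), -1)
Function('E')(Y, S) = Mul(Y, Add(-4, Y))
Function('N')(B) = Rational(-1, 3) (Function('N')(B) = Pow(-3, -1) = Rational(-1, 3))
Add(Function('N')(-12), Mul(Pow(Add(Function('E')(4, Function('v')(6)), -99), Rational(1, 2)), 182)) = Add(Rational(-1, 3), Mul(Pow(Add(Mul(4, Add(-4, 4)), -99), Rational(1, 2)), 182)) = Add(Rational(-1, 3), Mul(Pow(Add(Mul(4, 0), -99), Rational(1, 2)), 182)) = Add(Rational(-1, 3), Mul(Pow(Add(0, -99), Rational(1, 2)), 182)) = Add(Rational(-1, 3), Mul(Pow(-99, Rational(1, 2)), 182)) = Add(Rational(-1, 3), Mul(Mul(3, I, Pow(11, Rational(1, 2))), 182)) = Add(Rational(-1, 3), Mul(546, I, Pow(11, Rational(1, 2))))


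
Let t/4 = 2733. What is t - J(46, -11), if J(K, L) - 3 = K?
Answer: 10883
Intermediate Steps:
t = 10932 (t = 4*2733 = 10932)
J(K, L) = 3 + K
t - J(46, -11) = 10932 - (3 + 46) = 10932 - 1*49 = 10932 - 49 = 10883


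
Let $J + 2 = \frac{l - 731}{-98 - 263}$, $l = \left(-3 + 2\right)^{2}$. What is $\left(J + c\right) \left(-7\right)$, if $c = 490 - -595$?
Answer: $- \frac{2741851}{361} \approx -7595.2$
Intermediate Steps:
$c = 1085$ ($c = 490 + 595 = 1085$)
$l = 1$ ($l = \left(-1\right)^{2} = 1$)
$J = \frac{8}{361}$ ($J = -2 + \frac{1 - 731}{-98 - 263} = -2 - \frac{730}{-361} = -2 - - \frac{730}{361} = -2 + \frac{730}{361} = \frac{8}{361} \approx 0.022161$)
$\left(J + c\right) \left(-7\right) = \left(\frac{8}{361} + 1085\right) \left(-7\right) = \frac{391693}{361} \left(-7\right) = - \frac{2741851}{361}$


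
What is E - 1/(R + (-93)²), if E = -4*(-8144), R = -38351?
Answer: 967572353/29702 ≈ 32576.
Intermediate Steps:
E = 32576
E - 1/(R + (-93)²) = 32576 - 1/(-38351 + (-93)²) = 32576 - 1/(-38351 + 8649) = 32576 - 1/(-29702) = 32576 - 1*(-1/29702) = 32576 + 1/29702 = 967572353/29702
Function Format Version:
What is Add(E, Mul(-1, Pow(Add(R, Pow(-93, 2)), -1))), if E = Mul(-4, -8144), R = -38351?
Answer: Rational(967572353, 29702) ≈ 32576.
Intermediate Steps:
E = 32576
Add(E, Mul(-1, Pow(Add(R, Pow(-93, 2)), -1))) = Add(32576, Mul(-1, Pow(Add(-38351, Pow(-93, 2)), -1))) = Add(32576, Mul(-1, Pow(Add(-38351, 8649), -1))) = Add(32576, Mul(-1, Pow(-29702, -1))) = Add(32576, Mul(-1, Rational(-1, 29702))) = Add(32576, Rational(1, 29702)) = Rational(967572353, 29702)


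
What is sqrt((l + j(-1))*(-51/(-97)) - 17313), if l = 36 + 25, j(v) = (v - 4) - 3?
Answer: I*sqrt(162635826)/97 ≈ 131.47*I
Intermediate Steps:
j(v) = -7 + v (j(v) = (-4 + v) - 3 = -7 + v)
l = 61
sqrt((l + j(-1))*(-51/(-97)) - 17313) = sqrt((61 + (-7 - 1))*(-51/(-97)) - 17313) = sqrt((61 - 8)*(-51*(-1/97)) - 17313) = sqrt(53*(51/97) - 17313) = sqrt(2703/97 - 17313) = sqrt(-1676658/97) = I*sqrt(162635826)/97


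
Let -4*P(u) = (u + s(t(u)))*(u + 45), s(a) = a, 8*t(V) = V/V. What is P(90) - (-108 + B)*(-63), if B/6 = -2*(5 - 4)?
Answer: -339255/32 ≈ -10602.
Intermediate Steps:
t(V) = 1/8 (t(V) = (V/V)/8 = (1/8)*1 = 1/8)
B = -12 (B = 6*(-2*(5 - 4)) = 6*(-2*1) = 6*(-2) = -12)
P(u) = -(45 + u)*(1/8 + u)/4 (P(u) = -(u + 1/8)*(u + 45)/4 = -(1/8 + u)*(45 + u)/4 = -(45 + u)*(1/8 + u)/4)
P(90) - (-108 + B)*(-63) = (-45/32 - 361/32*90 - 1/4*90**2) - (-108 - 12)*(-63) = (-45/32 - 16245/16 - 1/4*8100) - (-120)*(-63) = (-45/32 - 16245/16 - 2025) - 1*7560 = -97335/32 - 7560 = -339255/32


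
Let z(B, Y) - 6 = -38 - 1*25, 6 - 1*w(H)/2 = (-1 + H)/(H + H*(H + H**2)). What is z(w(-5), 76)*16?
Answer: -912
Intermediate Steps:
w(H) = 12 - 2*(-1 + H)/(H + H*(H + H**2))
z(B, Y) = -57 (z(B, Y) = 6 + (-38 - 1*25) = 6 + (-38 - 25) = 6 - 63 = -57)
z(w(-5), 76)*16 = -57*16 = -912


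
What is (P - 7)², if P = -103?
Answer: 12100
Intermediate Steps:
(P - 7)² = (-103 - 7)² = (-110)² = 12100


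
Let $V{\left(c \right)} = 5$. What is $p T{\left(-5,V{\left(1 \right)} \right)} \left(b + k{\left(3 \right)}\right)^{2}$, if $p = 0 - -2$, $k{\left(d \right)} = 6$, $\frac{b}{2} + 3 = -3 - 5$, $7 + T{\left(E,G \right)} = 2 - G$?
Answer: $-5120$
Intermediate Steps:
$T{\left(E,G \right)} = -5 - G$ ($T{\left(E,G \right)} = -7 - \left(-2 + G\right) = -5 - G$)
$b = -22$ ($b = -6 + 2 \left(-3 - 5\right) = -6 + 2 \left(-8\right) = -6 - 16 = -22$)
$p = 2$ ($p = 0 + 2 = 2$)
$p T{\left(-5,V{\left(1 \right)} \right)} \left(b + k{\left(3 \right)}\right)^{2} = 2 \left(-5 - 5\right) \left(-22 + 6\right)^{2} = 2 \left(-5 - 5\right) \left(-16\right)^{2} = 2 \left(-10\right) 256 = \left(-20\right) 256 = -5120$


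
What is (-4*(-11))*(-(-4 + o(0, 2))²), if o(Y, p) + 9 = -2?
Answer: -9900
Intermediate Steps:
o(Y, p) = -11 (o(Y, p) = -9 - 2 = -11)
(-4*(-11))*(-(-4 + o(0, 2))²) = (-4*(-11))*(-(-4 - 11)²) = 44*(-1*(-15)²) = 44*(-1*225) = 44*(-225) = -9900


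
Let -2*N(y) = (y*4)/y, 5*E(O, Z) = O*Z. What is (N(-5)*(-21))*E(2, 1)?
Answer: 84/5 ≈ 16.800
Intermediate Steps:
E(O, Z) = O*Z/5 (E(O, Z) = (O*Z)/5 = O*Z/5)
N(y) = -2 (N(y) = -y*4/(2*y) = -4*y/(2*y) = -½*4 = -2)
(N(-5)*(-21))*E(2, 1) = (-2*(-21))*((⅕)*2*1) = 42*(⅖) = 84/5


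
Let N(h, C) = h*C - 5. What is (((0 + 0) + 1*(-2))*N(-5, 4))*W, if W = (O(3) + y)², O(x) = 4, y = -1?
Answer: 450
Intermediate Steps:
N(h, C) = -5 + C*h (N(h, C) = C*h - 5 = -5 + C*h)
W = 9 (W = (4 - 1)² = 3² = 9)
(((0 + 0) + 1*(-2))*N(-5, 4))*W = (((0 + 0) + 1*(-2))*(-5 + 4*(-5)))*9 = ((0 - 2)*(-5 - 20))*9 = -2*(-25)*9 = 50*9 = 450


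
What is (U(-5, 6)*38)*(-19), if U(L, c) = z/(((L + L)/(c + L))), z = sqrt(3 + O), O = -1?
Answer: 361*sqrt(2)/5 ≈ 102.11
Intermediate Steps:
z = sqrt(2) (z = sqrt(3 - 1) = sqrt(2) ≈ 1.4142)
U(L, c) = sqrt(2)*(L + c)/(2*L) (U(L, c) = sqrt(2)/(((L + L)/(c + L))) = sqrt(2)/(((2*L)/(L + c))) = sqrt(2)/((2*L/(L + c))) = sqrt(2)*((L + c)/(2*L)) = sqrt(2)*(L + c)/(2*L))
(U(-5, 6)*38)*(-19) = (((1/2)*sqrt(2)*(-5 + 6)/(-5))*38)*(-19) = (((1/2)*sqrt(2)*(-1/5)*1)*38)*(-19) = (-sqrt(2)/10*38)*(-19) = -19*sqrt(2)/5*(-19) = 361*sqrt(2)/5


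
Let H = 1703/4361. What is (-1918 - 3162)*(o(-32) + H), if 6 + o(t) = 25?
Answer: -429574960/4361 ≈ -98504.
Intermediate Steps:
o(t) = 19 (o(t) = -6 + 25 = 19)
H = 1703/4361 (H = 1703*(1/4361) = 1703/4361 ≈ 0.39051)
(-1918 - 3162)*(o(-32) + H) = (-1918 - 3162)*(19 + 1703/4361) = -5080*84562/4361 = -429574960/4361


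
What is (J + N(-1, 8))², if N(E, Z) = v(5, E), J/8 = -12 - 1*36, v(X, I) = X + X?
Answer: 139876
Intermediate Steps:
v(X, I) = 2*X
J = -384 (J = 8*(-12 - 1*36) = 8*(-12 - 36) = 8*(-48) = -384)
N(E, Z) = 10 (N(E, Z) = 2*5 = 10)
(J + N(-1, 8))² = (-384 + 10)² = (-374)² = 139876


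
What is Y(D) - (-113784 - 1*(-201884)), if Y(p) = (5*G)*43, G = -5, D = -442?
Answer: -89175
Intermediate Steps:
Y(p) = -1075 (Y(p) = (5*(-5))*43 = -25*43 = -1075)
Y(D) - (-113784 - 1*(-201884)) = -1075 - (-113784 - 1*(-201884)) = -1075 - (-113784 + 201884) = -1075 - 1*88100 = -1075 - 88100 = -89175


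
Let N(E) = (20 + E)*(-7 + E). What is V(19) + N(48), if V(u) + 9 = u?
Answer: 2798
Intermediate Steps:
V(u) = -9 + u
N(E) = (-7 + E)*(20 + E)
V(19) + N(48) = (-9 + 19) + (-140 + 48² + 13*48) = 10 + (-140 + 2304 + 624) = 10 + 2788 = 2798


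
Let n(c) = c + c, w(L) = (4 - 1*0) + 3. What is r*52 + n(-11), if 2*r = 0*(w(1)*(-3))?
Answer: -22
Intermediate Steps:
w(L) = 7 (w(L) = (4 + 0) + 3 = 4 + 3 = 7)
n(c) = 2*c
r = 0 (r = (0*(7*(-3)))/2 = (0*(-21))/2 = (½)*0 = 0)
r*52 + n(-11) = 0*52 + 2*(-11) = 0 - 22 = -22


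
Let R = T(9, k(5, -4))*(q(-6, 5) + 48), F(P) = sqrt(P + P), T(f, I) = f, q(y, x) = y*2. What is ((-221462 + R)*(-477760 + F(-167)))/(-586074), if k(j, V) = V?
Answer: -52825445440/293037 + 110569*I*sqrt(334)/293037 ≈ -1.8027e+5 + 6.8958*I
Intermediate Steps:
q(y, x) = 2*y
F(P) = sqrt(2)*sqrt(P) (F(P) = sqrt(2*P) = sqrt(2)*sqrt(P))
R = 324 (R = 9*(2*(-6) + 48) = 9*(-12 + 48) = 9*36 = 324)
((-221462 + R)*(-477760 + F(-167)))/(-586074) = ((-221462 + 324)*(-477760 + sqrt(2)*sqrt(-167)))/(-586074) = -221138*(-477760 + sqrt(2)*(I*sqrt(167)))*(-1/586074) = -221138*(-477760 + I*sqrt(334))*(-1/586074) = (105650890880 - 221138*I*sqrt(334))*(-1/586074) = -52825445440/293037 + 110569*I*sqrt(334)/293037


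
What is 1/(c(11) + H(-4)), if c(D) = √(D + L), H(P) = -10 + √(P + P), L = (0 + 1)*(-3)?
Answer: 1/(2*(-5 + √2*(1 + I))) ≈ -0.12067 - 0.047591*I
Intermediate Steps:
L = -3 (L = 1*(-3) = -3)
H(P) = -10 + √2*√P (H(P) = -10 + √(2*P) = -10 + √2*√P)
c(D) = √(-3 + D) (c(D) = √(D - 3) = √(-3 + D))
1/(c(11) + H(-4)) = 1/(√(-3 + 11) + (-10 + √2*√(-4))) = 1/(√8 + (-10 + √2*(2*I))) = 1/(2*√2 + (-10 + 2*I*√2)) = 1/(-10 + 2*√2 + 2*I*√2)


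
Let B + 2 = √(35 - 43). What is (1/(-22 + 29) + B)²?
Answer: (-13 + 14*I*√2)²/49 ≈ -4.551 - 10.506*I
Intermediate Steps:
B = -2 + 2*I*√2 (B = -2 + √(35 - 43) = -2 + √(-8) = -2 + 2*I*√2 ≈ -2.0 + 2.8284*I)
(1/(-22 + 29) + B)² = (1/(-22 + 29) + (-2 + 2*I*√2))² = (1/7 + (-2 + 2*I*√2))² = (⅐ + (-2 + 2*I*√2))² = (-13/7 + 2*I*√2)²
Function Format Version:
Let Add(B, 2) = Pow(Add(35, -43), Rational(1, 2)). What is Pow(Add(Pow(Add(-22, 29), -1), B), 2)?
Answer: Mul(Rational(1, 49), Pow(Add(-13, Mul(14, I, Pow(2, Rational(1, 2)))), 2)) ≈ Add(-4.5510, Mul(-10.506, I))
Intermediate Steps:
B = Add(-2, Mul(2, I, Pow(2, Rational(1, 2)))) (B = Add(-2, Pow(Add(35, -43), Rational(1, 2))) = Add(-2, Pow(-8, Rational(1, 2))) = Add(-2, Mul(2, I, Pow(2, Rational(1, 2)))) ≈ Add(-2.0000, Mul(2.8284, I)))
Pow(Add(Pow(Add(-22, 29), -1), B), 2) = Pow(Add(Pow(Add(-22, 29), -1), Add(-2, Mul(2, I, Pow(2, Rational(1, 2))))), 2) = Pow(Add(Pow(7, -1), Add(-2, Mul(2, I, Pow(2, Rational(1, 2))))), 2) = Pow(Add(Rational(1, 7), Add(-2, Mul(2, I, Pow(2, Rational(1, 2))))), 2) = Pow(Add(Rational(-13, 7), Mul(2, I, Pow(2, Rational(1, 2)))), 2)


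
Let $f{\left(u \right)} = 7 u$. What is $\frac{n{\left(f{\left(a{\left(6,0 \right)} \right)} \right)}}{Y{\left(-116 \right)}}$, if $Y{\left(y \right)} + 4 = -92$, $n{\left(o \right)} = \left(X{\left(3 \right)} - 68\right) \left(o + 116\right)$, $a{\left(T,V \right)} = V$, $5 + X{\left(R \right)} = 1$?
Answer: $87$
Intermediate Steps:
$X{\left(R \right)} = -4$ ($X{\left(R \right)} = -5 + 1 = -4$)
$n{\left(o \right)} = -8352 - 72 o$ ($n{\left(o \right)} = \left(-4 - 68\right) \left(o + 116\right) = - 72 \left(116 + o\right) = -8352 - 72 o$)
$Y{\left(y \right)} = -96$ ($Y{\left(y \right)} = -4 - 92 = -96$)
$\frac{n{\left(f{\left(a{\left(6,0 \right)} \right)} \right)}}{Y{\left(-116 \right)}} = \frac{-8352 - 72 \cdot 7 \cdot 0}{-96} = \left(-8352 - 0\right) \left(- \frac{1}{96}\right) = \left(-8352 + 0\right) \left(- \frac{1}{96}\right) = \left(-8352\right) \left(- \frac{1}{96}\right) = 87$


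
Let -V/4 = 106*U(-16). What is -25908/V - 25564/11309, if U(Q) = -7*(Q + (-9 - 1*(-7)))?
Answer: -89394797/50347668 ≈ -1.7756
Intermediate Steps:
U(Q) = 14 - 7*Q (U(Q) = -7*(Q + (-9 + 7)) = -7*(Q - 2) = -7*(-2 + Q) = 14 - 7*Q)
V = -53424 (V = -424*(14 - 7*(-16)) = -424*(14 + 112) = -424*126 = -4*13356 = -53424)
-25908/V - 25564/11309 = -25908/(-53424) - 25564/11309 = -25908*(-1/53424) - 25564*1/11309 = 2159/4452 - 25564/11309 = -89394797/50347668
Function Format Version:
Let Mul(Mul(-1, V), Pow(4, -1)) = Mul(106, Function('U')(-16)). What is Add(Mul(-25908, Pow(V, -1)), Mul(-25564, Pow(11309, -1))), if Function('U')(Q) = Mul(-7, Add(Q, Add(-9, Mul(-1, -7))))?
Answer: Rational(-89394797, 50347668) ≈ -1.7756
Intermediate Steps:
Function('U')(Q) = Add(14, Mul(-7, Q)) (Function('U')(Q) = Mul(-7, Add(Q, Add(-9, 7))) = Mul(-7, Add(Q, -2)) = Mul(-7, Add(-2, Q)) = Add(14, Mul(-7, Q)))
V = -53424 (V = Mul(-4, Mul(106, Add(14, Mul(-7, -16)))) = Mul(-4, Mul(106, Add(14, 112))) = Mul(-4, Mul(106, 126)) = Mul(-4, 13356) = -53424)
Add(Mul(-25908, Pow(V, -1)), Mul(-25564, Pow(11309, -1))) = Add(Mul(-25908, Pow(-53424, -1)), Mul(-25564, Pow(11309, -1))) = Add(Mul(-25908, Rational(-1, 53424)), Mul(-25564, Rational(1, 11309))) = Add(Rational(2159, 4452), Rational(-25564, 11309)) = Rational(-89394797, 50347668)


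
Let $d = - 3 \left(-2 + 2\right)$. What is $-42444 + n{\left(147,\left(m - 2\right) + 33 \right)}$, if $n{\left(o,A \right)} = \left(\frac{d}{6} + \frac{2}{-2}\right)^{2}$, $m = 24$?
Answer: $-42443$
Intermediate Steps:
$d = 0$ ($d = \left(-3\right) 0 = 0$)
$n{\left(o,A \right)} = 1$ ($n{\left(o,A \right)} = \left(\frac{0}{6} + \frac{2}{-2}\right)^{2} = \left(0 \cdot \frac{1}{6} + 2 \left(- \frac{1}{2}\right)\right)^{2} = \left(0 - 1\right)^{2} = \left(-1\right)^{2} = 1$)
$-42444 + n{\left(147,\left(m - 2\right) + 33 \right)} = -42444 + 1 = -42443$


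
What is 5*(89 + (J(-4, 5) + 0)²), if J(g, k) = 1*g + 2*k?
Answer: 625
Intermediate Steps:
J(g, k) = g + 2*k
5*(89 + (J(-4, 5) + 0)²) = 5*(89 + ((-4 + 2*5) + 0)²) = 5*(89 + ((-4 + 10) + 0)²) = 5*(89 + (6 + 0)²) = 5*(89 + 6²) = 5*(89 + 36) = 5*125 = 625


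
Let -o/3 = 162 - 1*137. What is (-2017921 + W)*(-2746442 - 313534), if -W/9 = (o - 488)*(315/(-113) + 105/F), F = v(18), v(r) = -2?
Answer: 794618103482268/113 ≈ 7.0320e+12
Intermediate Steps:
o = -75 (o = -3*(162 - 1*137) = -3*(162 - 137) = -3*25 = -75)
F = -2
W = -63312165/226 (W = -9*(-75 - 488)*(315/(-113) + 105/(-2)) = -(-5067)*(315*(-1/113) + 105*(-1/2)) = -(-5067)*(-315/113 - 105/2) = -(-5067)*(-12495)/226 = -9*7034685/226 = -63312165/226 ≈ -2.8014e+5)
(-2017921 + W)*(-2746442 - 313534) = (-2017921 - 63312165/226)*(-2746442 - 313534) = -519362311/226*(-3059976) = 794618103482268/113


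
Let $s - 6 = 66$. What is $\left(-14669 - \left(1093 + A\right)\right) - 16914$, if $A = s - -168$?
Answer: $-32916$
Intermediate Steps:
$s = 72$ ($s = 6 + 66 = 72$)
$A = 240$ ($A = 72 - -168 = 72 + 168 = 240$)
$\left(-14669 - \left(1093 + A\right)\right) - 16914 = \left(-14669 - 1333\right) - 16914 = -16002 - 16914 = -32916$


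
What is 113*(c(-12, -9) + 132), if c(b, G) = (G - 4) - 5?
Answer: 12882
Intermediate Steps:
c(b, G) = -9 + G (c(b, G) = (-4 + G) - 5 = -9 + G)
113*(c(-12, -9) + 132) = 113*((-9 - 9) + 132) = 113*(-18 + 132) = 113*114 = 12882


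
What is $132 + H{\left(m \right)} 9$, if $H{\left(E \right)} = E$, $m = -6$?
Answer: $78$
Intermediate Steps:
$132 + H{\left(m \right)} 9 = 132 - 54 = 78$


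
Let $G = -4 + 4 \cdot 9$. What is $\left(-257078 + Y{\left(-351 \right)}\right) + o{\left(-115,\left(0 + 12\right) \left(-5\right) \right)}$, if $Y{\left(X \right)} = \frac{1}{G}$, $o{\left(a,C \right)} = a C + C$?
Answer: $- \frac{8007615}{32} \approx -2.5024 \cdot 10^{5}$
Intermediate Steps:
$G = 32$ ($G = -4 + 36 = 32$)
$o{\left(a,C \right)} = C + C a$ ($o{\left(a,C \right)} = C a + C = C + C a$)
$Y{\left(X \right)} = \frac{1}{32}$
$\left(-257078 + Y{\left(-351 \right)}\right) + o{\left(-115,\left(0 + 12\right) \left(-5\right) \right)} = \left(-257078 + \frac{1}{32}\right) + \left(0 + 12\right) \left(-5\right) \left(1 - 115\right) = - \frac{8226495}{32} + 12 \left(-5\right) \left(-114\right) = - \frac{8226495}{32} - -6840 = - \frac{8226495}{32} + 6840 = - \frac{8007615}{32}$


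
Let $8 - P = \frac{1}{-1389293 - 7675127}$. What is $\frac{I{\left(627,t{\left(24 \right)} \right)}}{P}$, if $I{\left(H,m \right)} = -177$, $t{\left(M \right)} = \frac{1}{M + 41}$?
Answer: $- \frac{534800780}{24171787} \approx -22.125$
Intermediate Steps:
$t{\left(M \right)} = \frac{1}{41 + M}$
$P = \frac{72515361}{9064420}$ ($P = 8 - \frac{1}{-1389293 - 7675127} = 8 - \frac{1}{-9064420} = 8 - - \frac{1}{9064420} = 8 + \frac{1}{9064420} = \frac{72515361}{9064420} \approx 8.0$)
$\frac{I{\left(627,t{\left(24 \right)} \right)}}{P} = - \frac{177}{\frac{72515361}{9064420}} = \left(-177\right) \frac{9064420}{72515361} = - \frac{534800780}{24171787}$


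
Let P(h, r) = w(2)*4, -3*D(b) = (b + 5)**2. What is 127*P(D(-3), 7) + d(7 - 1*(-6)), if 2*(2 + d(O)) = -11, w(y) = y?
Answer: 2017/2 ≈ 1008.5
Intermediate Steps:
D(b) = -(5 + b)**2/3 (D(b) = -(b + 5)**2/3 = -(5 + b)**2/3)
d(O) = -15/2 (d(O) = -2 + (1/2)*(-11) = -2 - 11/2 = -15/2)
P(h, r) = 8 (P(h, r) = 2*4 = 8)
127*P(D(-3), 7) + d(7 - 1*(-6)) = 127*8 - 15/2 = 1016 - 15/2 = 2017/2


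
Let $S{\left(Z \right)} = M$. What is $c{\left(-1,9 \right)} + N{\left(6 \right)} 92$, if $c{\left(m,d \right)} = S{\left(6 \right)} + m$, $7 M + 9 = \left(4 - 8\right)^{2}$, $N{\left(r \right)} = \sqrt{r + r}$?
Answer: $184 \sqrt{3} \approx 318.7$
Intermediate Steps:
$N{\left(r \right)} = \sqrt{2} \sqrt{r}$ ($N{\left(r \right)} = \sqrt{2 r} = \sqrt{2} \sqrt{r}$)
$M = 1$ ($M = - \frac{9}{7} + \frac{\left(4 - 8\right)^{2}}{7} = - \frac{9}{7} + \frac{\left(-4\right)^{2}}{7} = - \frac{9}{7} + \frac{1}{7} \cdot 16 = - \frac{9}{7} + \frac{16}{7} = 1$)
$S{\left(Z \right)} = 1$
$c{\left(m,d \right)} = 1 + m$
$c{\left(-1,9 \right)} + N{\left(6 \right)} 92 = \left(1 - 1\right) + \sqrt{2} \sqrt{6} \cdot 92 = 0 + 2 \sqrt{3} \cdot 92 = 0 + 184 \sqrt{3} = 184 \sqrt{3}$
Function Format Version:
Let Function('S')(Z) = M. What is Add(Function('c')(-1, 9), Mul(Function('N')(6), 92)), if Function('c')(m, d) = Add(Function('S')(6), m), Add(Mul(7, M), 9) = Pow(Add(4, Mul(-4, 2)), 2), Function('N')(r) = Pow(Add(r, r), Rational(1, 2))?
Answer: Mul(184, Pow(3, Rational(1, 2))) ≈ 318.70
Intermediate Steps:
Function('N')(r) = Mul(Pow(2, Rational(1, 2)), Pow(r, Rational(1, 2))) (Function('N')(r) = Pow(Mul(2, r), Rational(1, 2)) = Mul(Pow(2, Rational(1, 2)), Pow(r, Rational(1, 2))))
M = 1 (M = Add(Rational(-9, 7), Mul(Rational(1, 7), Pow(Add(4, Mul(-4, 2)), 2))) = Add(Rational(-9, 7), Mul(Rational(1, 7), Pow(Add(4, -8), 2))) = Add(Rational(-9, 7), Mul(Rational(1, 7), Pow(-4, 2))) = Add(Rational(-9, 7), Mul(Rational(1, 7), 16)) = Add(Rational(-9, 7), Rational(16, 7)) = 1)
Function('S')(Z) = 1
Function('c')(m, d) = Add(1, m)
Add(Function('c')(-1, 9), Mul(Function('N')(6), 92)) = Add(Add(1, -1), Mul(Mul(Pow(2, Rational(1, 2)), Pow(6, Rational(1, 2))), 92)) = Add(0, Mul(Mul(2, Pow(3, Rational(1, 2))), 92)) = Add(0, Mul(184, Pow(3, Rational(1, 2)))) = Mul(184, Pow(3, Rational(1, 2)))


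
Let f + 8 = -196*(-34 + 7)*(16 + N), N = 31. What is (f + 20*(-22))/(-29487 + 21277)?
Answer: -124138/4105 ≈ -30.241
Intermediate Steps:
f = 248716 (f = -8 - 196*(-34 + 7)*(16 + 31) = -8 - (-5292)*47 = -8 - 196*(-1269) = -8 + 248724 = 248716)
(f + 20*(-22))/(-29487 + 21277) = (248716 + 20*(-22))/(-29487 + 21277) = (248716 - 440)/(-8210) = 248276*(-1/8210) = -124138/4105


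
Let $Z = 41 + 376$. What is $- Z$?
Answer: $-417$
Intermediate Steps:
$Z = 417$
$- Z = \left(-1\right) 417 = -417$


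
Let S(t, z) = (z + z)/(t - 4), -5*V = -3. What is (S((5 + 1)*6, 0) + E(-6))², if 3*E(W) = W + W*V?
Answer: 256/25 ≈ 10.240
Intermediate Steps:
V = ⅗ (V = -⅕*(-3) = ⅗ ≈ 0.60000)
S(t, z) = 2*z/(-4 + t) (S(t, z) = (2*z)/(-4 + t) = 2*z/(-4 + t))
E(W) = 8*W/15 (E(W) = (W + W*(⅗))/3 = (W + 3*W/5)/3 = (8*W/5)/3 = 8*W/15)
(S((5 + 1)*6, 0) + E(-6))² = (2*0/(-4 + (5 + 1)*6) + (8/15)*(-6))² = (2*0/(-4 + 6*6) - 16/5)² = (2*0/(-4 + 36) - 16/5)² = (2*0/32 - 16/5)² = (2*0*(1/32) - 16/5)² = (0 - 16/5)² = (-16/5)² = 256/25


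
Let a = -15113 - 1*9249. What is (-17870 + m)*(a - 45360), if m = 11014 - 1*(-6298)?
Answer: 38904876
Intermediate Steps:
a = -24362 (a = -15113 - 9249 = -24362)
m = 17312 (m = 11014 + 6298 = 17312)
(-17870 + m)*(a - 45360) = (-17870 + 17312)*(-24362 - 45360) = -558*(-69722) = 38904876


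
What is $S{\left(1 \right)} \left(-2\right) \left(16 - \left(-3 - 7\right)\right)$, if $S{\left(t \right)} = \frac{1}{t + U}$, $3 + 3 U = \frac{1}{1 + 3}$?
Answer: $-624$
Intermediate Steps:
$U = - \frac{11}{12}$ ($U = -1 + \frac{1}{3 \left(1 + 3\right)} = -1 + \frac{1}{3 \cdot 4} = -1 + \frac{1}{3} \cdot \frac{1}{4} = -1 + \frac{1}{12} = - \frac{11}{12} \approx -0.91667$)
$S{\left(t \right)} = \frac{1}{- \frac{11}{12} + t}$ ($S{\left(t \right)} = \frac{1}{t - \frac{11}{12}} = \frac{1}{- \frac{11}{12} + t}$)
$S{\left(1 \right)} \left(-2\right) \left(16 - \left(-3 - 7\right)\right) = \frac{12}{-11 + 12 \cdot 1} \left(-2\right) \left(16 - \left(-3 - 7\right)\right) = \frac{12}{-11 + 12} \left(-2\right) \left(16 - \left(-3 - 7\right)\right) = \frac{12}{1} \left(-2\right) \left(16 - -10\right) = 12 \cdot 1 \left(-2\right) \left(16 + 10\right) = 12 \left(-2\right) 26 = \left(-24\right) 26 = -624$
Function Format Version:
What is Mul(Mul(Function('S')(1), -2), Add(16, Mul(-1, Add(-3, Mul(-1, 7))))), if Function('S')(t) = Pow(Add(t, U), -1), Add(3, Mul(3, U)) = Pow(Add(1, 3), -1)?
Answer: -624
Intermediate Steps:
U = Rational(-11, 12) (U = Add(-1, Mul(Rational(1, 3), Pow(Add(1, 3), -1))) = Add(-1, Mul(Rational(1, 3), Pow(4, -1))) = Add(-1, Mul(Rational(1, 3), Rational(1, 4))) = Add(-1, Rational(1, 12)) = Rational(-11, 12) ≈ -0.91667)
Function('S')(t) = Pow(Add(Rational(-11, 12), t), -1) (Function('S')(t) = Pow(Add(t, Rational(-11, 12)), -1) = Pow(Add(Rational(-11, 12), t), -1))
Mul(Mul(Function('S')(1), -2), Add(16, Mul(-1, Add(-3, Mul(-1, 7))))) = Mul(Mul(Mul(12, Pow(Add(-11, Mul(12, 1)), -1)), -2), Add(16, Mul(-1, Add(-3, Mul(-1, 7))))) = Mul(Mul(Mul(12, Pow(Add(-11, 12), -1)), -2), Add(16, Mul(-1, Add(-3, -7)))) = Mul(Mul(Mul(12, Pow(1, -1)), -2), Add(16, Mul(-1, -10))) = Mul(Mul(Mul(12, 1), -2), Add(16, 10)) = Mul(Mul(12, -2), 26) = Mul(-24, 26) = -624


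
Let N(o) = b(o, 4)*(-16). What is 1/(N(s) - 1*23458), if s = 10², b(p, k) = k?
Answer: -1/23522 ≈ -4.2513e-5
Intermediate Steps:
s = 100
N(o) = -64 (N(o) = 4*(-16) = -64)
1/(N(s) - 1*23458) = 1/(-64 - 1*23458) = 1/(-64 - 23458) = 1/(-23522) = -1/23522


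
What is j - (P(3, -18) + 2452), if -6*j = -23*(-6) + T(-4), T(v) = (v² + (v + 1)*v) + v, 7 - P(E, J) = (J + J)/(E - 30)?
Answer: -7454/3 ≈ -2484.7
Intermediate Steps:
P(E, J) = 7 - 2*J/(-30 + E) (P(E, J) = 7 - (J + J)/(E - 30) = 7 - 2*J/(-30 + E))
T(v) = v + v² + v*(1 + v) (T(v) = (v² + (1 + v)*v) + v = (v² + v*(1 + v)) + v = v + v² + v*(1 + v))
j = -27 (j = -(-23*(-6) + 2*(-4)*(1 - 4))/6 = -(138 + 2*(-4)*(-3))/6 = -(138 + 24)/6 = -⅙*162 = -27)
j - (P(3, -18) + 2452) = -27 - ((-210 - 2*(-18) + 7*3)/(-30 + 3) + 2452) = -27 - ((-210 + 36 + 21)/(-27) + 2452) = -27 - (-1/27*(-153) + 2452) = -27 - (17/3 + 2452) = -27 - 1*7373/3 = -27 - 7373/3 = -7454/3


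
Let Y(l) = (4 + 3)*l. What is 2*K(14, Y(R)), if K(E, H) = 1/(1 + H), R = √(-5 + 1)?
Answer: 2/197 - 28*I/197 ≈ 0.010152 - 0.14213*I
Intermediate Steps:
R = 2*I (R = √(-4) = 2*I ≈ 2.0*I)
Y(l) = 7*l
2*K(14, Y(R)) = 2/(1 + 7*(2*I)) = 2/(1 + 14*I) = 2*((1 - 14*I)/197) = 2*(1 - 14*I)/197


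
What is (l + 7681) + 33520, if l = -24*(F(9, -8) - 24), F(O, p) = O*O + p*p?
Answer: 38297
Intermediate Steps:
F(O, p) = O**2 + p**2
l = -2904 (l = -24*((9**2 + (-8)**2) - 24) = -24*((81 + 64) - 24) = -24*(145 - 24) = -24*121 = -2904)
(l + 7681) + 33520 = (-2904 + 7681) + 33520 = 4777 + 33520 = 38297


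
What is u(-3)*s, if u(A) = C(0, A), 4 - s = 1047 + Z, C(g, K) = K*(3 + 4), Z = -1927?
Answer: -18564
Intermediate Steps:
C(g, K) = 7*K (C(g, K) = K*7 = 7*K)
s = 884 (s = 4 - (1047 - 1927) = 4 - 1*(-880) = 4 + 880 = 884)
u(A) = 7*A
u(-3)*s = (7*(-3))*884 = -21*884 = -18564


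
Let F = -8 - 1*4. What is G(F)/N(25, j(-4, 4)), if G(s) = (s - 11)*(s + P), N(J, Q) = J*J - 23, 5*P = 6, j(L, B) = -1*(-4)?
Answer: 621/1505 ≈ 0.41262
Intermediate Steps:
j(L, B) = 4
P = 6/5 (P = (⅕)*6 = 6/5 ≈ 1.2000)
N(J, Q) = -23 + J² (N(J, Q) = J² - 23 = -23 + J²)
F = -12 (F = -8 - 4 = -12)
G(s) = (-11 + s)*(6/5 + s) (G(s) = (s - 11)*(s + 6/5) = (-11 + s)*(6/5 + s))
G(F)/N(25, j(-4, 4)) = (-66/5 + (-12)² - 49/5*(-12))/(-23 + 25²) = (-66/5 + 144 + 588/5)/(-23 + 625) = (1242/5)/602 = (1242/5)*(1/602) = 621/1505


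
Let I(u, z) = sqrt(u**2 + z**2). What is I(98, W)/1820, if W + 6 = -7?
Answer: sqrt(9773)/1820 ≈ 0.054318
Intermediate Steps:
W = -13 (W = -6 - 7 = -13)
I(98, W)/1820 = sqrt(98**2 + (-13)**2)/1820 = sqrt(9604 + 169)*(1/1820) = sqrt(9773)*(1/1820) = sqrt(9773)/1820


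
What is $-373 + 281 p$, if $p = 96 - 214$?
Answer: $-33531$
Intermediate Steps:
$p = -118$
$-373 + 281 p = -373 + 281 \left(-118\right) = -373 - 33158 = -33531$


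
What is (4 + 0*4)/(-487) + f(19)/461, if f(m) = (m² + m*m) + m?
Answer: 359023/224507 ≈ 1.5992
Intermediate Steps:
f(m) = m + 2*m² (f(m) = (m² + m²) + m = 2*m² + m = m + 2*m²)
(4 + 0*4)/(-487) + f(19)/461 = (4 + 0*4)/(-487) + (19*(1 + 2*19))/461 = (4 + 0)*(-1/487) + (19*(1 + 38))*(1/461) = 4*(-1/487) + (19*39)*(1/461) = -4/487 + 741*(1/461) = -4/487 + 741/461 = 359023/224507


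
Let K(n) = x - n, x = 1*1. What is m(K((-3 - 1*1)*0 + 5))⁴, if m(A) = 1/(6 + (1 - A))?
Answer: 1/14641 ≈ 6.8301e-5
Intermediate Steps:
x = 1
K(n) = 1 - n
m(A) = 1/(7 - A)
m(K((-3 - 1*1)*0 + 5))⁴ = (-1/(-7 + (1 - ((-3 - 1*1)*0 + 5))))⁴ = (-1/(-7 + (1 - ((-3 - 1)*0 + 5))))⁴ = (-1/(-7 + (1 - (-4*0 + 5))))⁴ = (-1/(-7 + (1 - (0 + 5))))⁴ = (-1/(-7 + (1 - 1*5)))⁴ = (-1/(-7 + (1 - 5)))⁴ = (-1/(-7 - 4))⁴ = (-1/(-11))⁴ = (-1*(-1/11))⁴ = (1/11)⁴ = 1/14641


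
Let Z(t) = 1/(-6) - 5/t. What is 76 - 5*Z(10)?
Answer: 238/3 ≈ 79.333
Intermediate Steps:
Z(t) = -⅙ - 5/t (Z(t) = 1*(-⅙) - 5/t = -⅙ - 5/t)
76 - 5*Z(10) = 76 - 5*(-30 - 1*10)/(6*10) = 76 - 5*(-30 - 10)/(6*10) = 76 - 5*(-40)/(6*10) = 76 - 5*(-⅔) = 76 + 10/3 = 238/3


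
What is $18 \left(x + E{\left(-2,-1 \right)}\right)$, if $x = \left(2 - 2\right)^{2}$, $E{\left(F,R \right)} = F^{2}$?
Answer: $72$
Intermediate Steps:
$x = 0$ ($x = 0^{2} = 0$)
$18 \left(x + E{\left(-2,-1 \right)}\right) = 18 \left(0 + \left(-2\right)^{2}\right) = 18 \left(0 + 4\right) = 18 \cdot 4 = 72$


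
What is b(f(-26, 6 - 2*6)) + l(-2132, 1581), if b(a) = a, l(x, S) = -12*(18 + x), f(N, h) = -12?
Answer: 25356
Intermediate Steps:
l(x, S) = -216 - 12*x
b(f(-26, 6 - 2*6)) + l(-2132, 1581) = -12 + (-216 - 12*(-2132)) = -12 + (-216 + 25584) = -12 + 25368 = 25356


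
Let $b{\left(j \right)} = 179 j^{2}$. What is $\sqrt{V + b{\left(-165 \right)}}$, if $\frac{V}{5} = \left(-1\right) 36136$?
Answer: $\sqrt{4692595} \approx 2166.2$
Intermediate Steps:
$V = -180680$ ($V = 5 \left(\left(-1\right) 36136\right) = 5 \left(-36136\right) = -180680$)
$\sqrt{V + b{\left(-165 \right)}} = \sqrt{-180680 + 179 \left(-165\right)^{2}} = \sqrt{-180680 + 179 \cdot 27225} = \sqrt{-180680 + 4873275} = \sqrt{4692595}$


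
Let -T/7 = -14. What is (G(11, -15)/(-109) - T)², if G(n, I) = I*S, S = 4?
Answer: 112826884/11881 ≈ 9496.4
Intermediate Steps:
T = 98 (T = -7*(-14) = 98)
G(n, I) = 4*I (G(n, I) = I*4 = 4*I)
(G(11, -15)/(-109) - T)² = ((4*(-15))/(-109) - 1*98)² = (-60*(-1/109) - 98)² = (60/109 - 98)² = (-10622/109)² = 112826884/11881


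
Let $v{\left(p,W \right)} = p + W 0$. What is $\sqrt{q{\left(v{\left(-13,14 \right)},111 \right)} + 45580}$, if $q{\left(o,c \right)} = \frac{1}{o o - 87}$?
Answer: $\frac{\sqrt{306480002}}{82} \approx 213.49$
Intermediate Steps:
$v{\left(p,W \right)} = p$ ($v{\left(p,W \right)} = p + 0 = p$)
$q{\left(o,c \right)} = \frac{1}{-87 + o^{2}}$ ($q{\left(o,c \right)} = \frac{1}{o^{2} - 87} = \frac{1}{-87 + o^{2}}$)
$\sqrt{q{\left(v{\left(-13,14 \right)},111 \right)} + 45580} = \sqrt{\frac{1}{-87 + \left(-13\right)^{2}} + 45580} = \sqrt{\frac{1}{-87 + 169} + 45580} = \sqrt{\frac{1}{82} + 45580} = \sqrt{\frac{3737561}{82}} = \frac{\sqrt{306480002}}{82}$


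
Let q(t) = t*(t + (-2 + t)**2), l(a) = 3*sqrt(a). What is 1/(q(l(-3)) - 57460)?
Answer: I/(-57379*I + 69*sqrt(3)) ≈ -1.7428e-5 + 3.63e-8*I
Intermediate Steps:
1/(q(l(-3)) - 57460) = 1/((3*sqrt(-3))*(3*sqrt(-3) + (-2 + 3*sqrt(-3))**2) - 57460) = 1/((3*(I*sqrt(3)))*(3*(I*sqrt(3)) + (-2 + 3*(I*sqrt(3)))**2) - 57460) = 1/((3*I*sqrt(3))*(3*I*sqrt(3) + (-2 + 3*I*sqrt(3))**2) - 57460) = 1/((3*I*sqrt(3))*((-2 + 3*I*sqrt(3))**2 + 3*I*sqrt(3)) - 57460) = 1/(3*I*sqrt(3)*((-2 + 3*I*sqrt(3))**2 + 3*I*sqrt(3)) - 57460) = 1/(-57460 + 3*I*sqrt(3)*((-2 + 3*I*sqrt(3))**2 + 3*I*sqrt(3)))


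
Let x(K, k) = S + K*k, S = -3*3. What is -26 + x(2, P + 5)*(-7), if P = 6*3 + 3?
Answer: -327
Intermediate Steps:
S = -9
P = 21 (P = 18 + 3 = 21)
x(K, k) = -9 + K*k
-26 + x(2, P + 5)*(-7) = -26 + (-9 + 2*(21 + 5))*(-7) = -26 + (-9 + 2*26)*(-7) = -26 + (-9 + 52)*(-7) = -26 + 43*(-7) = -26 - 301 = -327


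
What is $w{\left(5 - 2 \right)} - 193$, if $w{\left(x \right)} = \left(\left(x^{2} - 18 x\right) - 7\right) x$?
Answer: $-349$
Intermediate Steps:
$w{\left(x \right)} = x \left(-7 + x^{2} - 18 x\right)$ ($w{\left(x \right)} = \left(-7 + x^{2} - 18 x\right) x = x \left(-7 + x^{2} - 18 x\right)$)
$w{\left(5 - 2 \right)} - 193 = \left(5 - 2\right) \left(-7 + \left(5 - 2\right)^{2} - 18 \left(5 - 2\right)\right) - 193 = 3 \left(-7 + 3^{2} - 54\right) - 193 = 3 \left(-7 + 9 - 54\right) - 193 = 3 \left(-52\right) - 193 = -156 - 193 = -349$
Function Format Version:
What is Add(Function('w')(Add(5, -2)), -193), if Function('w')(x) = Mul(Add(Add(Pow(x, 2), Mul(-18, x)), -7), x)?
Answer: -349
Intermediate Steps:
Function('w')(x) = Mul(x, Add(-7, Pow(x, 2), Mul(-18, x))) (Function('w')(x) = Mul(Add(-7, Pow(x, 2), Mul(-18, x)), x) = Mul(x, Add(-7, Pow(x, 2), Mul(-18, x))))
Add(Function('w')(Add(5, -2)), -193) = Add(Mul(Add(5, -2), Add(-7, Pow(Add(5, -2), 2), Mul(-18, Add(5, -2)))), -193) = Add(Mul(3, Add(-7, Pow(3, 2), Mul(-18, 3))), -193) = Add(Mul(3, Add(-7, 9, -54)), -193) = Add(Mul(3, -52), -193) = Add(-156, -193) = -349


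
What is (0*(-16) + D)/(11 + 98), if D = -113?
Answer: -113/109 ≈ -1.0367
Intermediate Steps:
(0*(-16) + D)/(11 + 98) = (0*(-16) - 113)/(11 + 98) = (0 - 113)/109 = -113*1/109 = -113/109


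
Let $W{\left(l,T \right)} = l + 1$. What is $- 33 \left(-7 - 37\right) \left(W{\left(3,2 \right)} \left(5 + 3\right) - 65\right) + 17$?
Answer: $-47899$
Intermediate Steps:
$W{\left(l,T \right)} = 1 + l$
$- 33 \left(-7 - 37\right) \left(W{\left(3,2 \right)} \left(5 + 3\right) - 65\right) + 17 = - 33 \left(-7 - 37\right) \left(\left(1 + 3\right) \left(5 + 3\right) - 65\right) + 17 = - 33 \left(- 44 \left(4 \cdot 8 - 65\right)\right) + 17 = - 33 \left(- 44 \left(32 - 65\right)\right) + 17 = - 33 \left(\left(-44\right) \left(-33\right)\right) + 17 = \left(-33\right) 1452 + 17 = -47916 + 17 = -47899$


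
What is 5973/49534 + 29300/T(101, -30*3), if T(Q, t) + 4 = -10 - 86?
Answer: -14507489/49534 ≈ -292.88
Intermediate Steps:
T(Q, t) = -100 (T(Q, t) = -4 + (-10 - 86) = -4 - 96 = -100)
5973/49534 + 29300/T(101, -30*3) = 5973/49534 + 29300/(-100) = 5973*(1/49534) + 29300*(-1/100) = 5973/49534 - 293 = -14507489/49534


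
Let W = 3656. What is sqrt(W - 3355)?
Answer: sqrt(301) ≈ 17.349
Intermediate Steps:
sqrt(W - 3355) = sqrt(3656 - 3355) = sqrt(301)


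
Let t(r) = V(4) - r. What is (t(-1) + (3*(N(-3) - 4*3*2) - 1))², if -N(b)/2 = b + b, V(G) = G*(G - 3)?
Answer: 1024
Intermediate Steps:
V(G) = G*(-3 + G)
N(b) = -4*b (N(b) = -2*(b + b) = -4*b)
t(r) = 4 - r (t(r) = 4*(-3 + 4) - r = 4*1 - r = 4 - r)
(t(-1) + (3*(N(-3) - 4*3*2) - 1))² = ((4 - 1*(-1)) + (3*(-4*(-3) - 4*3*2) - 1))² = ((4 + 1) + (3*(12 - 12*2) - 1))² = (5 + (3*(12 - 24) - 1))² = (5 + (3*(-12) - 1))² = (5 + (-36 - 1))² = (5 - 37)² = (-32)² = 1024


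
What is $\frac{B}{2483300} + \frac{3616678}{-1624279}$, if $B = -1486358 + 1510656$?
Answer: $- \frac{4470914873129}{2016786020350} \approx -2.2169$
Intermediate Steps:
$B = 24298$
$\frac{B}{2483300} + \frac{3616678}{-1624279} = \frac{24298}{2483300} + \frac{3616678}{-1624279} = 24298 \cdot \frac{1}{2483300} + 3616678 \left(- \frac{1}{1624279}\right) = \frac{12149}{1241650} - \frac{3616678}{1624279} = - \frac{4470914873129}{2016786020350}$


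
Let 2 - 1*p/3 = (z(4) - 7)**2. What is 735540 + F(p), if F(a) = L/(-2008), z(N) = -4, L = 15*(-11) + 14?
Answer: 1476964471/2008 ≈ 7.3554e+5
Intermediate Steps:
L = -151 (L = -165 + 14 = -151)
p = -357 (p = 6 - 3*(-4 - 7)**2 = 6 - 3*(-11)**2 = 6 - 3*121 = 6 - 363 = -357)
F(a) = 151/2008 (F(a) = -151/(-2008) = -151*(-1/2008) = 151/2008)
735540 + F(p) = 735540 + 151/2008 = 1476964471/2008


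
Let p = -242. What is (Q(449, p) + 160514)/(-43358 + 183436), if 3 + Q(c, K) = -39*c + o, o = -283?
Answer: 142717/140078 ≈ 1.0188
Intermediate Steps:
Q(c, K) = -286 - 39*c (Q(c, K) = -3 + (-39*c - 283) = -3 + (-283 - 39*c) = -286 - 39*c)
(Q(449, p) + 160514)/(-43358 + 183436) = ((-286 - 39*449) + 160514)/(-43358 + 183436) = ((-286 - 17511) + 160514)/140078 = (-17797 + 160514)*(1/140078) = 142717*(1/140078) = 142717/140078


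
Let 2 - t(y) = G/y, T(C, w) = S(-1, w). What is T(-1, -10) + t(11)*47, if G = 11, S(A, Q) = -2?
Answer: 45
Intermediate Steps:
T(C, w) = -2
t(y) = 2 - 11/y
T(-1, -10) + t(11)*47 = -2 + (2 - 11/11)*47 = -2 + (2 - 11*1/11)*47 = -2 + (2 - 1)*47 = -2 + 1*47 = -2 + 47 = 45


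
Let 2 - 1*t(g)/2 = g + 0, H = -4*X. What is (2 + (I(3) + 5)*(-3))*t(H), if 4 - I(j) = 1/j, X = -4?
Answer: 672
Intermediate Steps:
I(j) = 4 - 1/j
H = 16 (H = -4*(-4) = 16)
t(g) = 4 - 2*g (t(g) = 4 - 2*(g + 0) = 4 - 2*g)
(2 + (I(3) + 5)*(-3))*t(H) = (2 + ((4 - 1/3) + 5)*(-3))*(4 - 2*16) = (2 + ((4 - 1*⅓) + 5)*(-3))*(4 - 32) = (2 + ((4 - ⅓) + 5)*(-3))*(-28) = (2 + (11/3 + 5)*(-3))*(-28) = (2 + (26/3)*(-3))*(-28) = (2 - 26)*(-28) = -24*(-28) = 672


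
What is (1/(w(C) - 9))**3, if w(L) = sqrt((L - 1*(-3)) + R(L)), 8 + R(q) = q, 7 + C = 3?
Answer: -1/(9 - I*sqrt(13))**3 ≈ -0.0004551 - 0.00099843*I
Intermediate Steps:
C = -4 (C = -7 + 3 = -4)
R(q) = -8 + q
w(L) = sqrt(-5 + 2*L) (w(L) = sqrt((L - 1*(-3)) + (-8 + L)) = sqrt((L + 3) + (-8 + L)) = sqrt((3 + L) + (-8 + L)) = sqrt(-5 + 2*L))
(1/(w(C) - 9))**3 = (1/(sqrt(-5 + 2*(-4)) - 9))**3 = (1/(sqrt(-5 - 8) - 9))**3 = (1/(sqrt(-13) - 9))**3 = (1/(I*sqrt(13) - 9))**3 = (1/(-9 + I*sqrt(13)))**3 = (-9 + I*sqrt(13))**(-3)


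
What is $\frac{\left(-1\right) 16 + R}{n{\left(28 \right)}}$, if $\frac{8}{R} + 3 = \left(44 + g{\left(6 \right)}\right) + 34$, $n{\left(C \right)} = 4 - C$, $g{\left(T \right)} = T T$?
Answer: $\frac{221}{333} \approx 0.66366$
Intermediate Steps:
$g{\left(T \right)} = T^{2}$
$R = \frac{8}{111}$ ($R = \frac{8}{-3 + \left(\left(44 + 6^{2}\right) + 34\right)} = \frac{8}{-3 + \left(\left(44 + 36\right) + 34\right)} = \frac{8}{-3 + \left(80 + 34\right)} = \frac{8}{-3 + 114} = \frac{8}{111} \approx 0.072072$)
$\frac{\left(-1\right) 16 + R}{n{\left(28 \right)}} = \frac{\left(-1\right) 16 + \frac{8}{111}}{4 - 28} = \frac{-16 + \frac{8}{111}}{4 - 28} = - \frac{1768}{111 \left(-24\right)} = \left(- \frac{1768}{111}\right) \left(- \frac{1}{24}\right) = \frac{221}{333}$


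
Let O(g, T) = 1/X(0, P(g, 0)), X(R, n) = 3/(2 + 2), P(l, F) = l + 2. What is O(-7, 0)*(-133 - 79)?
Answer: -848/3 ≈ -282.67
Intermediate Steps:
P(l, F) = 2 + l
X(R, n) = 3/4
O(g, T) = 4/3 (O(g, T) = 1/(3/4) = 4/3)
O(-7, 0)*(-133 - 79) = 4*(-133 - 79)/3 = (4/3)*(-212) = -848/3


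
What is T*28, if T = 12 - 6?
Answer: 168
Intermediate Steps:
T = 6
T*28 = 6*28 = 168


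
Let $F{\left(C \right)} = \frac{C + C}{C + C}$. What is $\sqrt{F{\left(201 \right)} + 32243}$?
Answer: $2 \sqrt{8061} \approx 179.57$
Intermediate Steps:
$F{\left(C \right)} = 1$ ($F{\left(C \right)} = \frac{2 C}{2 C} = 2 C \frac{1}{2 C} = 1$)
$\sqrt{F{\left(201 \right)} + 32243} = \sqrt{1 + 32243} = \sqrt{32244} = 2 \sqrt{8061}$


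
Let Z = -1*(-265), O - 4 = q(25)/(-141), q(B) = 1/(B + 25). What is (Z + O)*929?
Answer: 1761801121/7050 ≈ 2.4990e+5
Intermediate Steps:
q(B) = 1/(25 + B)
O = 28199/7050 (O = 4 + 1/((25 + 25)*(-141)) = 4 - 1/141/50 = 4 + (1/50)*(-1/141) = 4 - 1/7050 = 28199/7050 ≈ 3.9999)
Z = 265
(Z + O)*929 = (265 + 28199/7050)*929 = (1896449/7050)*929 = 1761801121/7050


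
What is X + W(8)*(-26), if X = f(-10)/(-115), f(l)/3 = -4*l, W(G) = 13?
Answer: -7798/23 ≈ -339.04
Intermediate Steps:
f(l) = -12*l (f(l) = 3*(-4*l) = -12*l)
X = -24/23 (X = -12*(-10)/(-115) = 120*(-1/115) = -24/23 ≈ -1.0435)
X + W(8)*(-26) = -24/23 + 13*(-26) = -24/23 - 338 = -7798/23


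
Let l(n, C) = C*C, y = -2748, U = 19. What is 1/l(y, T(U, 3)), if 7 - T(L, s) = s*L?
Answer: 1/2500 ≈ 0.00040000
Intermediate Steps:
T(L, s) = 7 - L*s (T(L, s) = 7 - s*L = 7 - L*s)
l(n, C) = C²
1/l(y, T(U, 3)) = 1/((7 - 1*19*3)²) = 1/((7 - 57)²) = 1/((-50)²) = 1/2500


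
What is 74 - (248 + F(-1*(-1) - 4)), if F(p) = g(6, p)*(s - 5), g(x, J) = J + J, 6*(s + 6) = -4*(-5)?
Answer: -220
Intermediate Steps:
s = -8/3 (s = -6 + (-4*(-5))/6 = -6 + (⅙)*20 = -6 + 10/3 = -8/3 ≈ -2.6667)
g(x, J) = 2*J
F(p) = -46*p/3 (F(p) = (2*p)*(-8/3 - 5) = (2*p)*(-23/3) = -46*p/3)
74 - (248 + F(-1*(-1) - 4)) = 74 - (248 - 46*(-1*(-1) - 4)/3) = 74 - (248 - 46*(1 - 4)/3) = 74 - (248 - 46/3*(-3)) = 74 - (248 + 46) = 74 - 1*294 = 74 - 294 = -220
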